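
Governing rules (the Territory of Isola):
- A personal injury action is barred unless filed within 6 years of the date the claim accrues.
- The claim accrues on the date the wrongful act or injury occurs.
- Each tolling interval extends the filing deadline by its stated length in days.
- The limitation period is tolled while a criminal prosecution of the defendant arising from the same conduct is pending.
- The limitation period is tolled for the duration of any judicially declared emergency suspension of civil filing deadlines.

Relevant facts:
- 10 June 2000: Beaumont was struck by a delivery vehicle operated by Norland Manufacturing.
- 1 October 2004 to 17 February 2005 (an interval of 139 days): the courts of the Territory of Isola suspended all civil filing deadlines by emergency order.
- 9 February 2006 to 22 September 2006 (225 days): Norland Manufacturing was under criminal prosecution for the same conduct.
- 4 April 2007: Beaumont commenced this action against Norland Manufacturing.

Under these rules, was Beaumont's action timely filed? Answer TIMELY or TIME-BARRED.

TIMELY

The claim accrued on 10 June 2000, when the wrongful act occurred.
The untolled deadline — 6 years after 10 June 2000 — is 10 June 2006.
The period was tolled for 139 days by the emergency suspension of filing deadlines (1 October 2004 to 17 February 2005), pushing the deadline to 27 October 2006.
The pending criminal prosecution from 9 February 2006 to 22 September 2006 tolled the period for 225 days, extending the deadline to 9 June 2007.
Filing on 4 April 2007 beat the 9 June 2007 deadline — the action is timely.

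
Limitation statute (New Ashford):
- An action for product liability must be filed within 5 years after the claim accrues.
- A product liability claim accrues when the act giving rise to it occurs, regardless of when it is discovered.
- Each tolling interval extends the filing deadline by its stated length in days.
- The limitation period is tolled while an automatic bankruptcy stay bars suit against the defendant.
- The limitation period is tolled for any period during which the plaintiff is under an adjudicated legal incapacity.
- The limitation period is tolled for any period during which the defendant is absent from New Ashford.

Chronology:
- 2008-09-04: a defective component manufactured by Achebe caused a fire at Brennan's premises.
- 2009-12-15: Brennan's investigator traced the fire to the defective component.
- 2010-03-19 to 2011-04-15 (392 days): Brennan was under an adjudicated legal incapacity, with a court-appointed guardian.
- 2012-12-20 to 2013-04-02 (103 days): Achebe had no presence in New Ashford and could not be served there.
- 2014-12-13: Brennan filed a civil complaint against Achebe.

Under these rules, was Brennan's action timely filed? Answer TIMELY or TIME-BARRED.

Because the rule ties accrual to occurrence, the claim accrued on 2008-09-04, not on the 2009-12-15 discovery date.
The untolled deadline — 5 years after 2008-09-04 — is 2013-09-04.
The period was tolled for 392 days by the plaintiff's legal incapacity (2010-03-19 to 2011-04-15), pushing the deadline to 2014-10-01.
Because the defendant's absence from the jurisdiction ran from 2012-12-20 to 2013-04-02, the deadline is extended by 103 days to 2015-01-12.
The 2014-12-13 filing precedes the 2015-01-12 deadline; the claim is timely.

TIMELY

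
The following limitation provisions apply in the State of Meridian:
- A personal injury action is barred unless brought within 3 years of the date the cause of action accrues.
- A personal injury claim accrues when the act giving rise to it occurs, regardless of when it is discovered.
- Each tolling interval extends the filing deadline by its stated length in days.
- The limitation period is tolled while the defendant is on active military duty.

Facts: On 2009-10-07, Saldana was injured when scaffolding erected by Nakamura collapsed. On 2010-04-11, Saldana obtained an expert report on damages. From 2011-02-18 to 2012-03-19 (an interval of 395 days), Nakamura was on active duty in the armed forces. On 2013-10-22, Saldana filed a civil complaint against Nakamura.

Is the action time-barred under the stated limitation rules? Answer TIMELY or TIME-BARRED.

TIMELY

The limitation period began to run on 2009-10-07.
The untolled deadline — 3 years after 2009-10-07 — is 2012-10-07.
The period was tolled for 395 days by the defendant's active military service (2011-02-18 to 2012-03-19), pushing the deadline to 2013-11-06.
None of the other events listed affects the running of the period under the stated rules.
The 2013-10-22 filing precedes the 2013-11-06 deadline; the claim is timely.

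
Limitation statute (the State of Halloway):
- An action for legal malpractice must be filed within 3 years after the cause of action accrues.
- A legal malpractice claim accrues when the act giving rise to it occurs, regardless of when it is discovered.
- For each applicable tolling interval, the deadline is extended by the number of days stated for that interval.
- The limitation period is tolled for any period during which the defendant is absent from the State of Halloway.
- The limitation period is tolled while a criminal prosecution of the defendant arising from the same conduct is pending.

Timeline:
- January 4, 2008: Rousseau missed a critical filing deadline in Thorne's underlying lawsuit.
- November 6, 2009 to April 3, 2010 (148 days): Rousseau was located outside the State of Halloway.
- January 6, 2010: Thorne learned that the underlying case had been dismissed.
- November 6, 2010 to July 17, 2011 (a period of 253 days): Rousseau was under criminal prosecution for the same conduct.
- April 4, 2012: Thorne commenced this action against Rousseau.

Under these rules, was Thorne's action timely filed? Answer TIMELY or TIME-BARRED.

TIME-BARRED

Because the rule ties accrual to occurrence, the claim accrued on January 4, 2008, not on the January 6, 2010 discovery date.
3 years from January 4, 2008 is January 4, 2011.
Because the defendant's absence from the jurisdiction ran from November 6, 2009 to April 3, 2010, the deadline is extended by 148 days to June 1, 2011.
The period was tolled for 253 days by the pending criminal prosecution (November 6, 2010 to July 17, 2011), pushing the deadline to February 9, 2012.
Thorne filed on April 4, 2012, after the February 9, 2012 deadline, so the action is time-barred.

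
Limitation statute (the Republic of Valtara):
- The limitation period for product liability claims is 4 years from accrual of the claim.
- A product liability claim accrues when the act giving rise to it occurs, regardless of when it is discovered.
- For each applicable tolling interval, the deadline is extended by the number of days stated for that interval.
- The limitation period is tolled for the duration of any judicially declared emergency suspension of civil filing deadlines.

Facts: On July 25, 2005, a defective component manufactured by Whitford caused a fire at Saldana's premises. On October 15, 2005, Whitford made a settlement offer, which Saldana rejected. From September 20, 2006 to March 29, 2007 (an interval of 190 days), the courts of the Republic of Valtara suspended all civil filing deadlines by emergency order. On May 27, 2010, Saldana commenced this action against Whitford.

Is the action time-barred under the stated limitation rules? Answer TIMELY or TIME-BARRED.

The claim accrued on July 25, 2005, when the wrongful act occurred.
Adding the 4 years base period to July 25, 2005 gives a deadline of July 25, 2009, before any tolling.
Because the emergency suspension of filing deadlines ran from September 20, 2006 to March 29, 2007, the deadline is extended by 190 days to January 31, 2010.
Nothing else in the chronology tolls or restarts the period.
Filing on May 27, 2010 missed the January 31, 2010 deadline — the action is time-barred.

TIME-BARRED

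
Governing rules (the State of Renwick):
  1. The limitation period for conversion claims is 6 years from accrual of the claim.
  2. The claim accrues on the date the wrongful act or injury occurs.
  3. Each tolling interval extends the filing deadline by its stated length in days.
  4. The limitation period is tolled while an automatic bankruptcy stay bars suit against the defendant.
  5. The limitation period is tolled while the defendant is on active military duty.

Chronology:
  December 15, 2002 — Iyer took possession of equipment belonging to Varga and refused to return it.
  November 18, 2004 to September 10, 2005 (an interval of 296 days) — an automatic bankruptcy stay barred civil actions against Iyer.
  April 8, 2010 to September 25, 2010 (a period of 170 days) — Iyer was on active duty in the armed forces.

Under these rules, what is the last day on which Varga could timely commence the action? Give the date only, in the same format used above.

October 7, 2009

The limitation period began to run on December 15, 2002.
6 years from December 15, 2002 is December 15, 2008.
The automatic bankruptcy stay from November 18, 2004 to September 10, 2005 tolled the period for 296 days, extending the deadline to October 7, 2009.
By the time the defendant's active military service began on April 8, 2010, the limitation period had already expired on October 7, 2009; that interval cannot revive it.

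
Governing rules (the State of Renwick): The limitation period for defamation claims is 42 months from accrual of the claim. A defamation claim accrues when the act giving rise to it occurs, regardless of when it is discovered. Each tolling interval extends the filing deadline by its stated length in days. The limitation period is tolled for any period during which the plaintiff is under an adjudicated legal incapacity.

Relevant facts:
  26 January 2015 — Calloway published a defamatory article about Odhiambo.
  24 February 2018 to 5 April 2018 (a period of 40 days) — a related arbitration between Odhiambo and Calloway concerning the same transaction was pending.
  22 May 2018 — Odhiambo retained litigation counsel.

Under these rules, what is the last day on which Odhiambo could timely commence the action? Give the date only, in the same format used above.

26 July 2018

The claim accrued on 26 January 2015, the date of the act.
The untolled deadline — 42 months after 26 January 2015 — is 26 July 2018.
Although a pending arbitration ran from 24 February 2018 to 5 April 2018, the stated rules do not make that a tolling event, so it is disregarded.
Nothing else in the chronology tolls or restarts the period.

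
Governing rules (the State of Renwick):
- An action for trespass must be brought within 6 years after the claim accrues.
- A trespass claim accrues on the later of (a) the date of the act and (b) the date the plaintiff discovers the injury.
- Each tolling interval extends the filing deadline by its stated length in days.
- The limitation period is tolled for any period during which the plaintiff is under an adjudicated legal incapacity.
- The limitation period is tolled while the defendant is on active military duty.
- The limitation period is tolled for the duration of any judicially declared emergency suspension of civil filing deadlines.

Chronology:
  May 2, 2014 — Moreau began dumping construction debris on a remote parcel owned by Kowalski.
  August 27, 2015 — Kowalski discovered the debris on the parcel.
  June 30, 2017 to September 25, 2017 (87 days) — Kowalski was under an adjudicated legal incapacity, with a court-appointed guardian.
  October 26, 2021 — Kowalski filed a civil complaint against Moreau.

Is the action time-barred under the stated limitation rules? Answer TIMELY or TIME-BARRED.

Taking the later of the act (May 2, 2014) and discovery (August 27, 2015), the claim accrued on August 27, 2015.
6 years from August 27, 2015 is August 27, 2021.
The plaintiff's legal incapacity from June 30, 2017 to September 25, 2017 tolled the period for 87 days, extending the deadline to November 22, 2021.
Kowalski filed on October 26, 2021, before the November 22, 2021 deadline, so the action is timely.

TIMELY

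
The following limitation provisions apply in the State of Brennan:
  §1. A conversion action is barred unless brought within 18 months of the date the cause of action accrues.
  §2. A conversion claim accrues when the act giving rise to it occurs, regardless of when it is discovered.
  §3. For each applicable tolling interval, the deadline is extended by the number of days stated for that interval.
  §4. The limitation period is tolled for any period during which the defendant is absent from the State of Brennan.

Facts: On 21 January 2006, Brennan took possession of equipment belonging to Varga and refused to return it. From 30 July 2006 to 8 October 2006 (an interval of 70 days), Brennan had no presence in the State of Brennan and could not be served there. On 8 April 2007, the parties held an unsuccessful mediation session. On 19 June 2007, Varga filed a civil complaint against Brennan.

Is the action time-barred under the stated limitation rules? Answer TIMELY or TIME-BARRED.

TIMELY

The claim accrued on 21 January 2006, when the wrongful act occurred.
Adding the 18 months base period to 21 January 2006 gives a deadline of 21 July 2007, before any tolling.
The defendant's absence from the jurisdiction from 30 July 2006 to 8 October 2006 tolled the period for 70 days, extending the deadline to 29 September 2007.
The other events in the timeline have no effect on the limitation period under the stated rules.
The 19 June 2007 filing precedes the 29 September 2007 deadline; the claim is timely.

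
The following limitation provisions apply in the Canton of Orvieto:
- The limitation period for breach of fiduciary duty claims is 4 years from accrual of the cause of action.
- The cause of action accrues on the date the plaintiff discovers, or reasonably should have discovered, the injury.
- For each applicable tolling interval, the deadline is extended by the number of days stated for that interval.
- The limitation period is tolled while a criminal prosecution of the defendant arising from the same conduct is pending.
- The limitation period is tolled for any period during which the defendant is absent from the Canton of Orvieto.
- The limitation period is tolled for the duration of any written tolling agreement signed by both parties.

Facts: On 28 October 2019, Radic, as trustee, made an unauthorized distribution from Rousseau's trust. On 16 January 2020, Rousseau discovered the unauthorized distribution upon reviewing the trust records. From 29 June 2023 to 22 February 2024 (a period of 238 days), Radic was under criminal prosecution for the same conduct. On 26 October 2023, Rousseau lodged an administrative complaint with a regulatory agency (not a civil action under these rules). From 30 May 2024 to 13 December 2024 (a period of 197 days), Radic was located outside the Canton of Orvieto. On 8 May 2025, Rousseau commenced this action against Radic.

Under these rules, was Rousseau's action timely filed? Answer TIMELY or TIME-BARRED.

TIME-BARRED

Under the discovery rule, the claim accrued on 16 January 2020, when Rousseau discovered the injury — not on the 28 October 2019 date of the underlying act.
Adding the 4 years base period to 16 January 2020 gives a deadline of 16 January 2024, before any tolling.
The pending criminal prosecution from 29 June 2023 to 22 February 2024 tolled the period for 238 days, extending the deadline to 10 September 2024.
The defendant's absence from the jurisdiction from 30 May 2024 to 13 December 2024 tolled the period for 197 days, extending the deadline to 26 March 2025.
The other events in the timeline have no effect on the limitation period under the stated rules.
Filing on 8 May 2025 missed the 26 March 2025 deadline — the action is time-barred.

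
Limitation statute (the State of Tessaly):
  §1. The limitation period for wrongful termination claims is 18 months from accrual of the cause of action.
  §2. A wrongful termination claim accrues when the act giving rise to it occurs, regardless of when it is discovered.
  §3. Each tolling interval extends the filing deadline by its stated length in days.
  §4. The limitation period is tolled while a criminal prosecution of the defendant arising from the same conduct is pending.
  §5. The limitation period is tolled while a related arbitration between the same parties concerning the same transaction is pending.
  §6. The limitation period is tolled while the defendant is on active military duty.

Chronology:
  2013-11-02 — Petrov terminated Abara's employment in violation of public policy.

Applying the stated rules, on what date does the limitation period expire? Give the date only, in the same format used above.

2015-05-02

The limitation period began to run on 2013-11-02.
The untolled deadline — 18 months after 2013-11-02 — is 2015-05-02.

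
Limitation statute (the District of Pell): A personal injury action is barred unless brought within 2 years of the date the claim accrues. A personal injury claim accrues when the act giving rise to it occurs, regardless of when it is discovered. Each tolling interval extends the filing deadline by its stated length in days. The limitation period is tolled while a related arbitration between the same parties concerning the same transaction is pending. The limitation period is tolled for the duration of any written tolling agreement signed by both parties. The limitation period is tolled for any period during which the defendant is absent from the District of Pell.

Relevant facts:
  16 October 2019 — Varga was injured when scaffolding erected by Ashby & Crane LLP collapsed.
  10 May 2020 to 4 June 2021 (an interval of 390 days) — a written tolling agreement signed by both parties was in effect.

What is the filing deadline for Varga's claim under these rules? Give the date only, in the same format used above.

10 November 2022

The limitation period began to run on 16 October 2019.
Adding the 2 years base period to 16 October 2019 gives a deadline of 16 October 2021, before any tolling.
The written tolling agreement from 10 May 2020 to 4 June 2021 tolled the period for 390 days, extending the deadline to 10 November 2022.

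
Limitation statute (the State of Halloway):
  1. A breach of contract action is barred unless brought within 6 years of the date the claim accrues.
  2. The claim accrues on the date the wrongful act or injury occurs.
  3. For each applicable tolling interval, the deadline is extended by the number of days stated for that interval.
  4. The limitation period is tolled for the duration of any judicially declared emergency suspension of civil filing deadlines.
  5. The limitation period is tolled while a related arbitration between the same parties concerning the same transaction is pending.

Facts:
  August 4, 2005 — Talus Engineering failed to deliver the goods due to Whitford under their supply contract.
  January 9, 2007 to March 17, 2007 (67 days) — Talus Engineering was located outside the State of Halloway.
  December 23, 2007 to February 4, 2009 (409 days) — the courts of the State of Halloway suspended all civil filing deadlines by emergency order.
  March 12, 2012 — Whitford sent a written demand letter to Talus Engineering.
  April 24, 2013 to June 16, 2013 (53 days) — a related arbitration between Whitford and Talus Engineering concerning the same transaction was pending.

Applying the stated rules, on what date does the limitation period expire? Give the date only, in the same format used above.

The claim accrued on August 4, 2005, the date of the act.
Adding the 6 years base period to August 4, 2005 gives a deadline of August 4, 2011, before any tolling.
The emergency suspension of filing deadlines from December 23, 2007 to February 4, 2009 tolled the period for 409 days, extending the deadline to September 16, 2012.
The pending related arbitration starting April 24, 2013 came too late — the period had run on September 16, 2012 — and so does not extend the deadline.
Although the defendant's absence ran from January 9, 2007 to March 17, 2007, the stated rules do not make that a tolling event, so it is disregarded.
The other events in the timeline have no effect on the limitation period under the stated rules.

September 16, 2012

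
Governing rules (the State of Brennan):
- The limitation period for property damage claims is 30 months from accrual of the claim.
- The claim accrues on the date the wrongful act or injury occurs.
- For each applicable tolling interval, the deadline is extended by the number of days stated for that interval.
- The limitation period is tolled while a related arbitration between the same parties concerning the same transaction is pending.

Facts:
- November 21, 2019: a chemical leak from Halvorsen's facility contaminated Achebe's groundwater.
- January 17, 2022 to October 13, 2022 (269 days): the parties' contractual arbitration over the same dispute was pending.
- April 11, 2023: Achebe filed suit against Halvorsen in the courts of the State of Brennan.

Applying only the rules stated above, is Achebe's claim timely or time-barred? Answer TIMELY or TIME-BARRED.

TIME-BARRED

The claim accrued on November 21, 2019, when the wrongful act occurred.
Adding the 30 months base period to November 21, 2019 gives a deadline of May 21, 2022, before any tolling.
The period was tolled for 269 days by the pending related arbitration (January 17, 2022 to October 13, 2022), pushing the deadline to February 14, 2023.
Achebe filed on April 11, 2023, after the February 14, 2023 deadline, so the action is time-barred.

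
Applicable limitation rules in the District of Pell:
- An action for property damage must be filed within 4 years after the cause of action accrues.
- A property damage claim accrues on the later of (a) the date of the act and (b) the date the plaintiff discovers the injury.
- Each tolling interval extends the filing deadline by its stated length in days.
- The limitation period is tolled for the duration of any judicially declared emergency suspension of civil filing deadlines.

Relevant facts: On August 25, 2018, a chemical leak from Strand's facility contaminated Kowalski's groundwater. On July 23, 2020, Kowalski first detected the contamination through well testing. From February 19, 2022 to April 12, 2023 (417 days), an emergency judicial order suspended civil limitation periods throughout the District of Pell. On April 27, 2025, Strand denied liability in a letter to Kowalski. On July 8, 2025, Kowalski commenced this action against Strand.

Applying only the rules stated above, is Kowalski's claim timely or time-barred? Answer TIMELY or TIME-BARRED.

Taking the later of the act (August 25, 2018) and discovery (July 23, 2020), the claim accrued on July 23, 2020.
4 years from July 23, 2020 is July 23, 2024.
Because the emergency suspension of filing deadlines ran from February 19, 2022 to April 12, 2023, the deadline is extended by 417 days to September 13, 2025.
The other events in the timeline have no effect on the limitation period under the stated rules.
Kowalski filed on July 8, 2025, before the September 13, 2025 deadline, so the action is timely.

TIMELY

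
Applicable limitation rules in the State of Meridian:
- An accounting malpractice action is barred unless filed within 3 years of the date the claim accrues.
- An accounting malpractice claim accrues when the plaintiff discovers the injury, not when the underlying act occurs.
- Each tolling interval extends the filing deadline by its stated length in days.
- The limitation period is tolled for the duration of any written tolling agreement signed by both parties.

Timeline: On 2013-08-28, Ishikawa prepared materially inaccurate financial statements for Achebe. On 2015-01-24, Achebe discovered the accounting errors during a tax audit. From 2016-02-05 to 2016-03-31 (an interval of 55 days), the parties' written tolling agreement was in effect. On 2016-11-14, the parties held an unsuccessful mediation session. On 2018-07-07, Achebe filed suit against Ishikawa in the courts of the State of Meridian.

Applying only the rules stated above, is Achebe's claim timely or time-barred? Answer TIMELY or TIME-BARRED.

The claim did not accrue until Achebe discovered the injury on 2015-01-24; the 2013-08-28 act date does not start the clock under the stated rule.
The untolled deadline — 3 years after 2015-01-24 — is 2018-01-24.
The written tolling agreement from 2016-02-05 to 2016-03-31 tolled the period for 55 days, extending the deadline to 2018-03-20.
The other events in the timeline have no effect on the limitation period under the stated rules.
The 2018-07-07 filing falls after the 2018-03-20 deadline; the claim is time-barred.

TIME-BARRED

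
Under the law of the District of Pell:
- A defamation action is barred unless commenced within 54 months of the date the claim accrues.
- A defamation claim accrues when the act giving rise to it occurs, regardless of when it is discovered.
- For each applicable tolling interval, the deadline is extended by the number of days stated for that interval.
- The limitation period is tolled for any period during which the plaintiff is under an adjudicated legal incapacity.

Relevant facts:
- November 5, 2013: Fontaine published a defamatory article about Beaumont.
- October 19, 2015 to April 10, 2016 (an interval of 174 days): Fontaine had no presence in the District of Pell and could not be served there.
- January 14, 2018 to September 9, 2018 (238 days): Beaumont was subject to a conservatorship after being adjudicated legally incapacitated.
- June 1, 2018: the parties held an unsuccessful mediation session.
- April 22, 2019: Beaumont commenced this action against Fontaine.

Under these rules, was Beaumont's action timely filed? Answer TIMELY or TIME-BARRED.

The claim accrued on November 5, 2013, the date of the act.
The untolled deadline — 54 months after November 5, 2013 — is May 5, 2018.
The plaintiff's legal incapacity from January 14, 2018 to September 9, 2018 tolled the period for 238 days, extending the deadline to December 29, 2018.
Although the defendant's absence ran from October 19, 2015 to April 10, 2016, the stated rules do not make that a tolling event, so it is disregarded.
None of the other events listed affects the running of the period under the stated rules.
Beaumont filed on April 22, 2019, after the December 29, 2018 deadline, so the action is time-barred.

TIME-BARRED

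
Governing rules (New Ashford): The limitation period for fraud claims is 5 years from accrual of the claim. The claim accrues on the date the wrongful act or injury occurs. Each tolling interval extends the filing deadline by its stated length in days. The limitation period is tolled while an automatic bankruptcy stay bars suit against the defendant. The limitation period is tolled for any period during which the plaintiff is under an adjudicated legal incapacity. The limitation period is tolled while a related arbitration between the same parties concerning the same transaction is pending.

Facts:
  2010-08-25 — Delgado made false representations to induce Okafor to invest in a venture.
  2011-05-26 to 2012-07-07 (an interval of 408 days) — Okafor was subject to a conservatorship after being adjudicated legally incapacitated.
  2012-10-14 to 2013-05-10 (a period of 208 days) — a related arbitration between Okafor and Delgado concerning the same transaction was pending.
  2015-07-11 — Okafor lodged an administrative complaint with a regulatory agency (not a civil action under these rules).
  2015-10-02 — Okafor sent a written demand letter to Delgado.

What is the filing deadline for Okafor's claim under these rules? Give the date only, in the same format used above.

2017-05-02

The claim accrued on 2010-08-25, when the wrongful act occurred.
Adding the 5 years base period to 2010-08-25 gives a deadline of 2015-08-25, before any tolling.
Because the plaintiff's legal incapacity ran from 2011-05-26 to 2012-07-07, the deadline is extended by 408 days to 2016-10-06.
The pending related arbitration from 2012-10-14 to 2013-05-10 tolled the period for 208 days, extending the deadline to 2017-05-02.
None of the other events listed affects the running of the period under the stated rules.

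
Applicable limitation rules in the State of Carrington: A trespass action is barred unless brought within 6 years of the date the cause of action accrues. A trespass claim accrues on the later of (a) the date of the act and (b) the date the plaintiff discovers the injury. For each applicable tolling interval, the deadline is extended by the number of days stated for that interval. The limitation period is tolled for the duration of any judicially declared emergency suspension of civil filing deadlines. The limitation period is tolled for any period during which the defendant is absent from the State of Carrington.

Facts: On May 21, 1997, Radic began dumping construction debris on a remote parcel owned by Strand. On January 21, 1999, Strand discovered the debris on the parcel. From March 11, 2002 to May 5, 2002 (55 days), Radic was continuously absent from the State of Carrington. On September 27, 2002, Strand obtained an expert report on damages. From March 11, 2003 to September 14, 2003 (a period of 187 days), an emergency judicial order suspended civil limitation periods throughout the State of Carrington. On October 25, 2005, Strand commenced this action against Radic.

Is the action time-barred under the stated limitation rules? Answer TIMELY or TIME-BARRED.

Because discovery on January 21, 1999 post-dates the May 21, 1997 act, accrual under the later-of rule falls on January 21, 1999.
The untolled deadline — 6 years after January 21, 1999 — is January 21, 2005.
The period was tolled for 55 days by the defendant's absence from the jurisdiction (March 11, 2002 to May 5, 2002), pushing the deadline to March 17, 2005.
Because the emergency suspension of filing deadlines ran from March 11, 2003 to September 14, 2003, the deadline is extended by 187 days to September 20, 2005.
The other events in the timeline have no effect on the limitation period under the stated rules.
The October 25, 2005 filing falls after the September 20, 2005 deadline; the claim is time-barred.

TIME-BARRED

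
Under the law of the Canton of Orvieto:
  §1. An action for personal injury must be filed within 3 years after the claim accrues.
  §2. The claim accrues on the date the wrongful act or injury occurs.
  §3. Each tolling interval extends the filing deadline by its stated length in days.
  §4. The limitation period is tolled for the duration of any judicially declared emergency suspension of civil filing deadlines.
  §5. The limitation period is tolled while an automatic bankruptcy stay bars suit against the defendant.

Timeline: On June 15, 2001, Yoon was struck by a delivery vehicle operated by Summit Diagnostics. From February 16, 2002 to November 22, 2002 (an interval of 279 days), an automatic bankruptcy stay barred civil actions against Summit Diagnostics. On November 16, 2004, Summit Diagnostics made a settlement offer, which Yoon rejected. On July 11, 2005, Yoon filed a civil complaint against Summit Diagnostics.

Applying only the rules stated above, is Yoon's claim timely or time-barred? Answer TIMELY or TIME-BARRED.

TIME-BARRED

The claim accrued on June 15, 2001, the date of the act.
Adding the 3 years base period to June 15, 2001 gives a deadline of June 15, 2004, before any tolling.
The automatic bankruptcy stay from February 16, 2002 to November 22, 2002 tolled the period for 279 days, extending the deadline to March 21, 2005.
None of the other events listed affects the running of the period under the stated rules.
The July 11, 2005 filing falls after the March 21, 2005 deadline; the claim is time-barred.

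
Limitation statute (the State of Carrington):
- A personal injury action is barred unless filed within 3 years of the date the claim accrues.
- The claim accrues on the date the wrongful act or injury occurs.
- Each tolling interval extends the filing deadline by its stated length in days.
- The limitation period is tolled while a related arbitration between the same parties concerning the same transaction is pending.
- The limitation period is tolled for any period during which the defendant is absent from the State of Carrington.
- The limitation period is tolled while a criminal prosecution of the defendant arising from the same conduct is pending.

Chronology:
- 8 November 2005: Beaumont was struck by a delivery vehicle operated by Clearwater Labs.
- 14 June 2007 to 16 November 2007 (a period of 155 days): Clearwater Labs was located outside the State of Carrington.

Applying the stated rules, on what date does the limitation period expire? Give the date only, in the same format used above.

12 April 2009

The claim accrued on 8 November 2005, the date of the act.
3 years from 8 November 2005 is 8 November 2008.
Because the defendant's absence from the jurisdiction ran from 14 June 2007 to 16 November 2007, the deadline is extended by 155 days to 12 April 2009.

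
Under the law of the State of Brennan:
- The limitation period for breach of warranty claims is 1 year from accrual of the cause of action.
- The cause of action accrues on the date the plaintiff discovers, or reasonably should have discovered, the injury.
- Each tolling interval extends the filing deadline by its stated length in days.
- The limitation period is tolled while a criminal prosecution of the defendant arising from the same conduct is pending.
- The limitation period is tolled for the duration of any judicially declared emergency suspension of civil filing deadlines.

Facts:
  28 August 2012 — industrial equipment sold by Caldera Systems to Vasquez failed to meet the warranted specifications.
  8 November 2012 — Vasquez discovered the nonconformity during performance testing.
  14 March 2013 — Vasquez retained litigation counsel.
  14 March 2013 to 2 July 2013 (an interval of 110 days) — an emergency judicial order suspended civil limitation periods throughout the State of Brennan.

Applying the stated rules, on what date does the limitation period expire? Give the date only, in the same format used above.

The claim did not accrue until Vasquez discovered the injury on 8 November 2012; the 28 August 2012 act date does not start the clock under the stated rule.
1 year from 8 November 2012 is 8 November 2013.
The emergency suspension of filing deadlines from 14 March 2013 to 2 July 2013 tolled the period for 110 days, extending the deadline to 26 February 2014.
Nothing else in the chronology tolls or restarts the period.

26 February 2014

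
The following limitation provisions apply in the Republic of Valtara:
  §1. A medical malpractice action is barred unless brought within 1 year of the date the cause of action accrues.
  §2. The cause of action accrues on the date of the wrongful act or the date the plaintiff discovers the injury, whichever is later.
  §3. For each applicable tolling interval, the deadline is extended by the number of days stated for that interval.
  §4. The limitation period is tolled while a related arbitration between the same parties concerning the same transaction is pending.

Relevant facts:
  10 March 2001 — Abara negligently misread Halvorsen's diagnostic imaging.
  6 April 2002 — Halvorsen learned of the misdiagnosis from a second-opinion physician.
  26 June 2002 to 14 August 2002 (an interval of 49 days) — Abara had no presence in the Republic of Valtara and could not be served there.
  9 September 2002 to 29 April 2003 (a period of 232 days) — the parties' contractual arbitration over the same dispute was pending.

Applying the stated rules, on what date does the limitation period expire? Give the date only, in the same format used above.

Taking the later of the act (10 March 2001) and discovery (6 April 2002), the claim accrued on 6 April 2002.
The untolled deadline — 1 year after 6 April 2002 — is 6 April 2003.
The period was tolled for 232 days by the pending related arbitration (9 September 2002 to 29 April 2003), pushing the deadline to 24 November 2003.
The defendant's absence from the jurisdiction from 26 June 2002 to 14 August 2002 does not toll the period, because no stated rule makes the defendant's absence a tolling event.

24 November 2003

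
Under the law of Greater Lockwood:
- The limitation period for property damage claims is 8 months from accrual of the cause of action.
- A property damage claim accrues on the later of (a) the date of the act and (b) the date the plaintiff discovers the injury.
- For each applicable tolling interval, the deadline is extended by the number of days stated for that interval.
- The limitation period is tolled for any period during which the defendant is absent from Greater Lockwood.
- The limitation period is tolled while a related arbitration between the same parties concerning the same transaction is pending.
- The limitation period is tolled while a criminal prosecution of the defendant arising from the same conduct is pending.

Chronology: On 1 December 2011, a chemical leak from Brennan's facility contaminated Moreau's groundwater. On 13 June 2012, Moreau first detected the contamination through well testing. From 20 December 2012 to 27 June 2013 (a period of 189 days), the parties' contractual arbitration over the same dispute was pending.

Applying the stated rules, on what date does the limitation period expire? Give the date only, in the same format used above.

21 August 2013

The claim accrued on 13 June 2012 — the later of the 1 December 2011 act and the 13 June 2012 discovery.
8 months from 13 June 2012 is 13 February 2013.
The pending related arbitration from 20 December 2012 to 27 June 2013 tolled the period for 189 days, extending the deadline to 21 August 2013.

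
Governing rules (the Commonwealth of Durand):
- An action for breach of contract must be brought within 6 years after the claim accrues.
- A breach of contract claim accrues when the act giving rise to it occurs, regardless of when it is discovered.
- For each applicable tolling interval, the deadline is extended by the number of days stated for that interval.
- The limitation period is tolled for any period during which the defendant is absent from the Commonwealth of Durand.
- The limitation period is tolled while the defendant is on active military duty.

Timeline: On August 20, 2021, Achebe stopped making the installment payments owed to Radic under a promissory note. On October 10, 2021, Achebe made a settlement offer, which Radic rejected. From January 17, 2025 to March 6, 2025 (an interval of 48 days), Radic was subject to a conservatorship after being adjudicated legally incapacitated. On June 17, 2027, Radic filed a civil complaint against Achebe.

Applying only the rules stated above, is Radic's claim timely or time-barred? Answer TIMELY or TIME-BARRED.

TIMELY

The claim accrued on August 20, 2021, when the wrongful act occurred.
Adding the 6 years base period to August 20, 2021 gives a deadline of August 20, 2027, before any tolling.
No stated provision tolls the period for the plaintiff's incapacity, so the interval from January 17, 2025 to March 6, 2025 has no effect on the deadline.
Nothing else in the chronology tolls or restarts the period.
The June 17, 2027 filing precedes the August 20, 2027 deadline; the claim is timely.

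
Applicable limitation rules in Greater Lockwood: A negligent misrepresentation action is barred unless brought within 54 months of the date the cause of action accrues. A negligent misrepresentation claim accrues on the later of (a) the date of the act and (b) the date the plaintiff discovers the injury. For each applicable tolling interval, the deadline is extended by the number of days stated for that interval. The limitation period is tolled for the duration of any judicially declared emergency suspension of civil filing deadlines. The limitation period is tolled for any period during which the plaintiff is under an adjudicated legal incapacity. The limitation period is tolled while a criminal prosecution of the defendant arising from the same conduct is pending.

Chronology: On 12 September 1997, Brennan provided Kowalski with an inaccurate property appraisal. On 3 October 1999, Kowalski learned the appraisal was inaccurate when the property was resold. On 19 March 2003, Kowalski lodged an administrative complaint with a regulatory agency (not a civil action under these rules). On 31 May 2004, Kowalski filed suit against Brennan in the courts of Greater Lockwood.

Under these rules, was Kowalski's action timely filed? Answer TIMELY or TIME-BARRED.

The claim accrued on 3 October 1999 — the later of the 12 September 1997 act and the 3 October 1999 discovery.
54 months from 3 October 1999 is 3 April 2004.
The other events in the timeline have no effect on the limitation period under the stated rules.
The 31 May 2004 filing falls after the 3 April 2004 deadline; the claim is time-barred.

TIME-BARRED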